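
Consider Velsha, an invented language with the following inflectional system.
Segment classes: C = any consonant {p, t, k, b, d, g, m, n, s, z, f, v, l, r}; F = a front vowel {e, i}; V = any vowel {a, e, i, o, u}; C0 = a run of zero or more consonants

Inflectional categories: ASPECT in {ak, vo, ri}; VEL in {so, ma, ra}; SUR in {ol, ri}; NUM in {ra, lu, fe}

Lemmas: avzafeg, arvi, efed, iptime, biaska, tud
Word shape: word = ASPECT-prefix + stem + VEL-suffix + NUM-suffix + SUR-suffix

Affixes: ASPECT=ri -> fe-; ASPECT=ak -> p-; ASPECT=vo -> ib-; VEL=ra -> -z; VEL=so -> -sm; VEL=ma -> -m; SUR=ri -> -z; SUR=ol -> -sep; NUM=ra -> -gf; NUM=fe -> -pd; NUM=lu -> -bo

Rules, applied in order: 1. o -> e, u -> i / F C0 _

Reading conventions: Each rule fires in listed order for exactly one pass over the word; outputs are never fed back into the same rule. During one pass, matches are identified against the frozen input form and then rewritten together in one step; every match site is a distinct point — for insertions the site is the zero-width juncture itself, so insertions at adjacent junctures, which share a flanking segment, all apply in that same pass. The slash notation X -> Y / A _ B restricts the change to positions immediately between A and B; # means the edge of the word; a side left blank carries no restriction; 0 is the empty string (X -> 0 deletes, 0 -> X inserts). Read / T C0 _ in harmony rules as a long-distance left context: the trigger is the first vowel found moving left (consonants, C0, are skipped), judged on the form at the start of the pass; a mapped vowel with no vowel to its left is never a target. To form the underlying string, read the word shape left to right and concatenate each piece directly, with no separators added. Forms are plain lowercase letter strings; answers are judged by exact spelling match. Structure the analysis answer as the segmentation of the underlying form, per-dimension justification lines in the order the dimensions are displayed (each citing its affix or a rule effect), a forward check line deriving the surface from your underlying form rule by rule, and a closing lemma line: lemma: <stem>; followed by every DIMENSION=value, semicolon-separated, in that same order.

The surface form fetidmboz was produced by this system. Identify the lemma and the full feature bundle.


underlying: fe-tud-m-bo-z
ASPECT=ri - signalled by the affix fe-
VEL=ma - signalled by the affix -m
SUR=ri - signalled by the affix -z
NUM=lu - signalled by the affix -bo
check: fetudmboz -> fetidmboz
lemma: tud; ASPECT=ri; VEL=ma; SUR=ri; NUM=lu


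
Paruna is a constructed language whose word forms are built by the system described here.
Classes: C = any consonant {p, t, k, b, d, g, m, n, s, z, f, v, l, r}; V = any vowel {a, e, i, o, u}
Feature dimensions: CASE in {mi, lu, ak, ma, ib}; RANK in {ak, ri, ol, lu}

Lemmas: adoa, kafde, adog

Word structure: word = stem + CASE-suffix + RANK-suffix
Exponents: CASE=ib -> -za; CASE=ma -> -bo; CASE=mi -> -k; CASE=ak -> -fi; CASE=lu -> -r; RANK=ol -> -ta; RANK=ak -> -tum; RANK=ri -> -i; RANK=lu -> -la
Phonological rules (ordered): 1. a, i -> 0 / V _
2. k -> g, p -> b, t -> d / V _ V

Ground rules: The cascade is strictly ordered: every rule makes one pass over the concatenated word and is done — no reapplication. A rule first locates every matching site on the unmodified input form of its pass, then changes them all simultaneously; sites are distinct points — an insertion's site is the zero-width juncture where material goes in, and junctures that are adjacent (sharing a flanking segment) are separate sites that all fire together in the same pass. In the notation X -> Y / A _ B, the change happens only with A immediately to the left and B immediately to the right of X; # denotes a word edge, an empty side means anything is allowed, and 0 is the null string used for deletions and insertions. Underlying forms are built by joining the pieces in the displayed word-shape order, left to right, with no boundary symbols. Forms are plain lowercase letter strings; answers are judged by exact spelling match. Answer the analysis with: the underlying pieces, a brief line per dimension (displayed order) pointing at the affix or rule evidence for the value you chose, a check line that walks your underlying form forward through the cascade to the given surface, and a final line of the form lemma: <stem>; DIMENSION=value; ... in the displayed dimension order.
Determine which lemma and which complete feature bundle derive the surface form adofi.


underlying: adoa-fi-i
CASE=ak - signalled by the affix -fi
RANK=ri - signalled by the affix -i
check: adoafii -> adofi -> adofi
lemma: adoa; CASE=ak; RANK=ri


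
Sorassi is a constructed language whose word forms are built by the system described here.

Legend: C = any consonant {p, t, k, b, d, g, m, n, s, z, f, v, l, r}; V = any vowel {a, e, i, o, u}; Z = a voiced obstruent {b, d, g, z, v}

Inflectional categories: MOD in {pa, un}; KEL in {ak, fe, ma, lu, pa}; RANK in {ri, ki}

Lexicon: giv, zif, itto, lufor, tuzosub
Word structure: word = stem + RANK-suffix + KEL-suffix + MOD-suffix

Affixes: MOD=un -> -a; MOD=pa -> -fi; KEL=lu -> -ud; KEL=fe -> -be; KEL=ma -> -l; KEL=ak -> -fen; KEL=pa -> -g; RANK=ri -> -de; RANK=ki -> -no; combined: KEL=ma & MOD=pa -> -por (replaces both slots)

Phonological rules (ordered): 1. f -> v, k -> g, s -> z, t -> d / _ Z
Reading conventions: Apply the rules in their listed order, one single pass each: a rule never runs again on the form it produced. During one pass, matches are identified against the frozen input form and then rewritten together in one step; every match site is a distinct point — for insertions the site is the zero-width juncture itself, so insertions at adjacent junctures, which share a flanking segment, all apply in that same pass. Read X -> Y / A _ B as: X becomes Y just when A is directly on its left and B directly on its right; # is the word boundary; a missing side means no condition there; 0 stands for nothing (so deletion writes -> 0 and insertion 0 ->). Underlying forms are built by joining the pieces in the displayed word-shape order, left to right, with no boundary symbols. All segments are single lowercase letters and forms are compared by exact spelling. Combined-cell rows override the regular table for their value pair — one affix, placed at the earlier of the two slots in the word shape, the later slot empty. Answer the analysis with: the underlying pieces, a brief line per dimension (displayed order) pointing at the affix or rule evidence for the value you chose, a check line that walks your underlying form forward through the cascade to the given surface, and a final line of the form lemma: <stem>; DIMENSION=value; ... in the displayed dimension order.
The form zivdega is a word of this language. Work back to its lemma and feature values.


underlying: zif-de-g-a
MOD=un - signalled by the affix -a
KEL=pa - signalled by the affix -g
RANK=ri - signalled by the affix -de
check: zifdega -> zivdega
lemma: zif; MOD=un; KEL=pa; RANK=ri


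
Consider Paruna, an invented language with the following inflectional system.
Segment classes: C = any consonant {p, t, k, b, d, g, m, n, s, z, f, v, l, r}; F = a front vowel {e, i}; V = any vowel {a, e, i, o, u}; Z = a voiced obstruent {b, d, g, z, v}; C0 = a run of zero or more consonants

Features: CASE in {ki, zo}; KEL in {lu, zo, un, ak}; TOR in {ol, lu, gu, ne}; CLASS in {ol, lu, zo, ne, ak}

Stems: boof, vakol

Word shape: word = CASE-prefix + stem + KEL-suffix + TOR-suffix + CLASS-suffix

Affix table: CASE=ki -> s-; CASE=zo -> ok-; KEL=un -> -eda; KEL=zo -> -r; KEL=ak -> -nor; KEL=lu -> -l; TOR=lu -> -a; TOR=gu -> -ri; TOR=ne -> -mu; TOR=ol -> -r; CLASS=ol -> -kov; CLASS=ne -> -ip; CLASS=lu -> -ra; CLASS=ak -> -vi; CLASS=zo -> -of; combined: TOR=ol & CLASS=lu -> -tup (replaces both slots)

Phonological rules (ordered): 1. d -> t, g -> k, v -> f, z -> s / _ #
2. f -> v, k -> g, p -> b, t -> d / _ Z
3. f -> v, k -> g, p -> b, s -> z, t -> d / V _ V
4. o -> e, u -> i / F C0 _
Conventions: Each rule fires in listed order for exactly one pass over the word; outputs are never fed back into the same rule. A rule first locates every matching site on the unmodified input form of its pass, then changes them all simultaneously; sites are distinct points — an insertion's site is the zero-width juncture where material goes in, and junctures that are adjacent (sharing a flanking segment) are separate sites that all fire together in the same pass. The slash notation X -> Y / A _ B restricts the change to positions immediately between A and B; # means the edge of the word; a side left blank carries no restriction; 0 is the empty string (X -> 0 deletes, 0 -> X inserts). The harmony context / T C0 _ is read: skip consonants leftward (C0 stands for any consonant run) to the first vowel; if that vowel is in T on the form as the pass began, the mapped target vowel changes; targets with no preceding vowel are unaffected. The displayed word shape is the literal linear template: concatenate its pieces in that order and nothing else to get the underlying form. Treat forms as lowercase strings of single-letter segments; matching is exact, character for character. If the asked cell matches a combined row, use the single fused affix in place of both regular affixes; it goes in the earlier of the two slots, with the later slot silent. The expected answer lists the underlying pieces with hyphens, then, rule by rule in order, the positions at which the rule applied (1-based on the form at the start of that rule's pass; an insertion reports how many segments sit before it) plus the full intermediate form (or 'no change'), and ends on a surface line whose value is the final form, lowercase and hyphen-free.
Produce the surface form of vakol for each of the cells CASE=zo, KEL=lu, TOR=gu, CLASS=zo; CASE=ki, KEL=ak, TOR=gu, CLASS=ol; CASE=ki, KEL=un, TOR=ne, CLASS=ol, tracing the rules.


cell CASE=zo, KEL=lu, TOR=gu, CLASS=zo:
underlying: ok-vakol-l-ri-of
1. d -> t, g -> k, v -> f, z -> s / _ #: no change
2. f -> v, k -> g, p -> b, t -> d / _ Z: fires at position(s) 2: ogvakollriof
3. f -> v, k -> g, p -> b, s -> z, t -> d / V _ V: fires at position(s) 5: ogvagollriof
4. o -> e, u -> i / F C0 _: fires at position(s) 11: ogvagollrief
surface: ogvagollrief

cell CASE=ki, KEL=ak, TOR=gu, CLASS=ol:
underlying: s-vakol-nor-ri-kov
1. d -> t, g -> k, v -> f, z -> s / _ #: fires at position(s) 14: svakolnorrikof
2. f -> v, k -> g, p -> b, t -> d / _ Z: no change
3. f -> v, k -> g, p -> b, s -> z, t -> d / V _ V: fires at position(s) 4, 12: svagolnorrigof
4. o -> e, u -> i / F C0 _: fires at position(s) 13: svagolnorrigef
surface: svagolnorrigef

cell CASE=ki, KEL=un, TOR=ne, CLASS=ol:
underlying: s-vakol-eda-mu-kov
1. d -> t, g -> k, v -> f, z -> s / _ #: fires at position(s) 14: svakoledamukof
2. f -> v, k -> g, p -> b, t -> d / _ Z: no change
3. f -> v, k -> g, p -> b, s -> z, t -> d / V _ V: fires at position(s) 4, 12: svagoledamugof
4. o -> e, u -> i / F C0 _: no change
surface: svagoledamugof


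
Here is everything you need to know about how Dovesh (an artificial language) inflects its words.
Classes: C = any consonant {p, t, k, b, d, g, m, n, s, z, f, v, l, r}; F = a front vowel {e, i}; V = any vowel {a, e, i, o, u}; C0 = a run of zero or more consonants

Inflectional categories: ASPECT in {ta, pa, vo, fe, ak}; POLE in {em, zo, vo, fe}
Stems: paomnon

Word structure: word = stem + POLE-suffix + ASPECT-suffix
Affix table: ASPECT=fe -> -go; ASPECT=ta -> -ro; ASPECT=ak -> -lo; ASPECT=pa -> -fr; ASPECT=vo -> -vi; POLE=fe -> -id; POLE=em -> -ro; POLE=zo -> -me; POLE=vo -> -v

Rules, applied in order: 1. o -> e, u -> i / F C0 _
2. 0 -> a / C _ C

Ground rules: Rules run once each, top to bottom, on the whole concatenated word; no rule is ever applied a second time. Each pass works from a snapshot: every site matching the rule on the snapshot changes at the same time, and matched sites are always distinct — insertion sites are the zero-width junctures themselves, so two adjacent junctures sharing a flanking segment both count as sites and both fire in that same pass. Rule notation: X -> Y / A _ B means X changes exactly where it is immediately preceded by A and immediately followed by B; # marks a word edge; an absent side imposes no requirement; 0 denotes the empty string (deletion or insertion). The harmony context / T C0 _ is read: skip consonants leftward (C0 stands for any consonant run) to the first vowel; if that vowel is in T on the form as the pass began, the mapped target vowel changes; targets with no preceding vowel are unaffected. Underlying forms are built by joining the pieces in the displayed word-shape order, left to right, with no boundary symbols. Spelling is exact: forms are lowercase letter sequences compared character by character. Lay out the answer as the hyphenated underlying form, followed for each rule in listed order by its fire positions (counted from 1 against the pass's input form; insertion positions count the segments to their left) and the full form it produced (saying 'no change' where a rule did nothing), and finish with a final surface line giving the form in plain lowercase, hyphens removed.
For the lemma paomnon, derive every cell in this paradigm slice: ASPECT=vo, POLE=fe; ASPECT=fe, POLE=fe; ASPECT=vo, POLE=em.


cell ASPECT=vo, POLE=fe:
underlying: paomnon-id-vi
1. o -> e, u -> i / F C0 _: no change
2. 0 -> a / C _ C: inserts after position(s) 4, 9: paomanonidavi
surface: paomanonidavi

cell ASPECT=fe, POLE=fe:
underlying: paomnon-id-go
1. o -> e, u -> i / F C0 _: fires at position(s) 11: paomnonidge
2. 0 -> a / C _ C: inserts after position(s) 4, 9: paomanonidage
surface: paomanonidage

cell ASPECT=vo, POLE=em:
underlying: paomnon-ro-vi
1. o -> e, u -> i / F C0 _: no change
2. 0 -> a / C _ C: inserts after position(s) 4, 7: paomanonarovi
surface: paomanonarovi


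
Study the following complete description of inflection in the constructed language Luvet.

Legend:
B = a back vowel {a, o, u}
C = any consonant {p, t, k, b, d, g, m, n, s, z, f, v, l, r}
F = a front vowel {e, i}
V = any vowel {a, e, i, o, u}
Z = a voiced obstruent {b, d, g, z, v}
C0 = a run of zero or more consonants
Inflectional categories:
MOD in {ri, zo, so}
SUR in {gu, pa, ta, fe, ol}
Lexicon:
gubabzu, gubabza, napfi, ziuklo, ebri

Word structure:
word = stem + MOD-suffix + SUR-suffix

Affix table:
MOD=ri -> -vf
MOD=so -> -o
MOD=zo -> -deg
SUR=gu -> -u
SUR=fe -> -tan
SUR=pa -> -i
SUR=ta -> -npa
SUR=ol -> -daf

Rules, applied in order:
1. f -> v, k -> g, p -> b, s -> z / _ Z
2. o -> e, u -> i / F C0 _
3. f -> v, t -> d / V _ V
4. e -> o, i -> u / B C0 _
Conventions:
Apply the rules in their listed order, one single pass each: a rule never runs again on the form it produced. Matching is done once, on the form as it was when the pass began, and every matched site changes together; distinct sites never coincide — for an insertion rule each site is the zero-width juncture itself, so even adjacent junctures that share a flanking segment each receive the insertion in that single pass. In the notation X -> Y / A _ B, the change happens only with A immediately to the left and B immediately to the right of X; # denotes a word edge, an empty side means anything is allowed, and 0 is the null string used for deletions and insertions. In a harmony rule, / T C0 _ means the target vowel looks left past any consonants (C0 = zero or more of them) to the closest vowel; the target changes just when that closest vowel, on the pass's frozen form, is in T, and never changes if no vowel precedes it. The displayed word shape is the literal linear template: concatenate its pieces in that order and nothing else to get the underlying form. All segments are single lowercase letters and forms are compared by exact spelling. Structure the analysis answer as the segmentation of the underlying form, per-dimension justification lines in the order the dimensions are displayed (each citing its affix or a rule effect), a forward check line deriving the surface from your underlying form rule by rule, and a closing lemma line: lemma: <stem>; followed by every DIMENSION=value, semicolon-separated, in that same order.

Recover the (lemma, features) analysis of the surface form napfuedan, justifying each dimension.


underlying: napfi-o-tan
MOD=so - signalled by the affix -o
SUR=fe - signalled by the affix -tan
check: napfiotan -> napfiotan -> napfietan -> napfiedan -> napfuedan
lemma: napfi; MOD=so; SUR=fe


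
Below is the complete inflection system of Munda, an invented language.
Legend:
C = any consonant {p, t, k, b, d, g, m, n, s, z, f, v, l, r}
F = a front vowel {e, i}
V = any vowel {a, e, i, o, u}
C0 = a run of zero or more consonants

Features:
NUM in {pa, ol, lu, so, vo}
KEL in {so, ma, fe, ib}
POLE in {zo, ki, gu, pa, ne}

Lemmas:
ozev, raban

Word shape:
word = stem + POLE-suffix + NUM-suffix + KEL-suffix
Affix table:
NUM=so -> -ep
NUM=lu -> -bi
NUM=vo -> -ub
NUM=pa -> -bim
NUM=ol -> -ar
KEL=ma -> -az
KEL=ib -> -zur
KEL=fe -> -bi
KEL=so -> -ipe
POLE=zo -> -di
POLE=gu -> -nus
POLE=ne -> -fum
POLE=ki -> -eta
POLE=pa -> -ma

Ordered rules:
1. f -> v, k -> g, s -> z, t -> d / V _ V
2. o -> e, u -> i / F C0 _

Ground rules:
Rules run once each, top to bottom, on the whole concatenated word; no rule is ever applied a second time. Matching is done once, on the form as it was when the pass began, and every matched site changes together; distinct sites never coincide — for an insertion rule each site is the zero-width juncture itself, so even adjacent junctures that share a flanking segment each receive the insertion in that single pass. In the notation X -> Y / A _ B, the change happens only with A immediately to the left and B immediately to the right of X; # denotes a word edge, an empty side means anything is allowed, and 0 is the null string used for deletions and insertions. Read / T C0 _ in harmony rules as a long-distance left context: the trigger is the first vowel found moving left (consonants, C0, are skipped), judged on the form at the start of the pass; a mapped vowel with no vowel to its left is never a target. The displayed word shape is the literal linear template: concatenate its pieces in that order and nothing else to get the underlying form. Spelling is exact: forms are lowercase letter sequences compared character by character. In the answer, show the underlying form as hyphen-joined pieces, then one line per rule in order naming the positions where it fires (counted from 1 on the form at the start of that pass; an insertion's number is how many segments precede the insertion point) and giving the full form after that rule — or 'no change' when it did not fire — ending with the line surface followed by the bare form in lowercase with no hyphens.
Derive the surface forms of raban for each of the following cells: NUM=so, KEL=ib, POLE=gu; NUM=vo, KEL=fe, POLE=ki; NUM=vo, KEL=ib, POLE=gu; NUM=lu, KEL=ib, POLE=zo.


cell NUM=so, KEL=ib, POLE=gu:
underlying: raban-nus-ep-zur
1. f -> v, k -> g, s -> z, t -> d / V _ V: fires at position(s) 8: rabannuzepzur
2. o -> e, u -> i / F C0 _: fires at position(s) 12: rabannuzepzir
surface: rabannuzepzir

cell NUM=vo, KEL=fe, POLE=ki:
underlying: raban-eta-ub-bi
1. f -> v, k -> g, s -> z, t -> d / V _ V: fires at position(s) 7: rabanedaubbi
2. o -> e, u -> i / F C0 _: no change
surface: rabanedaubbi

cell NUM=vo, KEL=ib, POLE=gu:
underlying: raban-nus-ub-zur
1. f -> v, k -> g, s -> z, t -> d / V _ V: fires at position(s) 8: rabannuzubzur
2. o -> e, u -> i / F C0 _: no change
surface: rabannuzubzur

cell NUM=lu, KEL=ib, POLE=zo:
underlying: raban-di-bi-zur
1. f -> v, k -> g, s -> z, t -> d / V _ V: no change
2. o -> e, u -> i / F C0 _: fires at position(s) 11: rabandibizir
surface: rabandibizir


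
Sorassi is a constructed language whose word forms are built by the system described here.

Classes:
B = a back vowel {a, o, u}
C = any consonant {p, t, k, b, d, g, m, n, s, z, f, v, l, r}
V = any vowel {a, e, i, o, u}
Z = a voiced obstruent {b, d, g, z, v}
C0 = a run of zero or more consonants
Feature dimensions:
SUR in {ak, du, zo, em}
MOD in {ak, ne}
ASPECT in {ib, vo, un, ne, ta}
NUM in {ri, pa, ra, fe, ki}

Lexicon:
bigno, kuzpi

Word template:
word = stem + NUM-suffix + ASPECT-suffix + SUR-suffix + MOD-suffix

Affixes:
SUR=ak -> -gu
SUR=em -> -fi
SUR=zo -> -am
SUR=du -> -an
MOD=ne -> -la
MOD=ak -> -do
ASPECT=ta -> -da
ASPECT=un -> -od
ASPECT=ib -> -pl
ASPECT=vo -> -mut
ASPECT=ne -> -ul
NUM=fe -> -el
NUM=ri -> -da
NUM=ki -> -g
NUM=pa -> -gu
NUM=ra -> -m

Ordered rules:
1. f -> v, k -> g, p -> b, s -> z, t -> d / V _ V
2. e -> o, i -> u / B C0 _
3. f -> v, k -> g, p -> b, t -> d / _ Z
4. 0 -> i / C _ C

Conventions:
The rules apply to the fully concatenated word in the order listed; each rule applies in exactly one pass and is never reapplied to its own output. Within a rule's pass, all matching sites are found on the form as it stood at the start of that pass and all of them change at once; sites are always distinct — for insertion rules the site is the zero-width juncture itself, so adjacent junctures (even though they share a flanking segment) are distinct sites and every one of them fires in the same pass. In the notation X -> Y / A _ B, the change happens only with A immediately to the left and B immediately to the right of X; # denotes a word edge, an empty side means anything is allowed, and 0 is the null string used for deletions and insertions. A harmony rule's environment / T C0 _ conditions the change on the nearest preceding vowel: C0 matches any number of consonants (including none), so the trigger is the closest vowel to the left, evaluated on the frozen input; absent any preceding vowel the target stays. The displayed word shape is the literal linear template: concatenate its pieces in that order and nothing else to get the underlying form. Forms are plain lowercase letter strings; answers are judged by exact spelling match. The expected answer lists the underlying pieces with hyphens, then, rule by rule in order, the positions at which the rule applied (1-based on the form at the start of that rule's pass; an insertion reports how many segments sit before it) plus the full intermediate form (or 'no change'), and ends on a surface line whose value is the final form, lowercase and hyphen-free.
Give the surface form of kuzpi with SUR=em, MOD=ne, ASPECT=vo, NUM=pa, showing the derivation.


underlying: kuzpi-gu-mut-fi-la
1. f -> v, k -> g, p -> b, s -> z, t -> d / V _ V: no change
2. e -> o, i -> u / B C0 _: fires at position(s) 5, 12: kuzpugumutfula
3. f -> v, k -> g, p -> b, t -> d / _ Z: no change
4. 0 -> i / C _ C: inserts after position(s) 3, 10: kuzipugumutifula
surface: kuzipugumutifula


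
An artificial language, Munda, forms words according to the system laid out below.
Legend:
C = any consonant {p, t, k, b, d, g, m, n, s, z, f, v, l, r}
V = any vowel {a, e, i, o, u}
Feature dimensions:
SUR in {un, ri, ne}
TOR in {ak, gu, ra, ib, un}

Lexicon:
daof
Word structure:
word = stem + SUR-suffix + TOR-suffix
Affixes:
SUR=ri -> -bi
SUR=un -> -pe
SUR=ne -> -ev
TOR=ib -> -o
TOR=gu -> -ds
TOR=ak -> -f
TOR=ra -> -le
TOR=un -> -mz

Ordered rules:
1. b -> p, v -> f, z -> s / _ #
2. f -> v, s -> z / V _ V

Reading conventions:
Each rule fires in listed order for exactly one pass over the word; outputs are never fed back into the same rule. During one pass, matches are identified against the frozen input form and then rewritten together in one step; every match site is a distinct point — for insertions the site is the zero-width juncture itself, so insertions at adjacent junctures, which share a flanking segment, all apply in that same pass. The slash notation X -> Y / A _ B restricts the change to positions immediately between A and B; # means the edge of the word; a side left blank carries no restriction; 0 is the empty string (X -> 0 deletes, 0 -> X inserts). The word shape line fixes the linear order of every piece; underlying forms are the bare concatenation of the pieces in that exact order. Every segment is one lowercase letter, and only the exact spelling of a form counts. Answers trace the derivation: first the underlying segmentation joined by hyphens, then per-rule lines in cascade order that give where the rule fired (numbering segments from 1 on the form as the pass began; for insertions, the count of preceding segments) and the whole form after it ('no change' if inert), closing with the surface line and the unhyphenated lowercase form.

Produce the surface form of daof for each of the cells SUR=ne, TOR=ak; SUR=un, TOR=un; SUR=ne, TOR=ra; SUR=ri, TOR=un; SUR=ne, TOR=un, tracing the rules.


cell SUR=ne, TOR=ak:
underlying: daof-ev-f
1. b -> p, v -> f, z -> s / _ #: no change
2. f -> v, s -> z / V _ V: fires at position(s) 4: daovevf
surface: daovevf

cell SUR=un, TOR=un:
underlying: daof-pe-mz
1. b -> p, v -> f, z -> s / _ #: fires at position(s) 8: daofpems
2. f -> v, s -> z / V _ V: no change
surface: daofpems

cell SUR=ne, TOR=ra:
underlying: daof-ev-le
1. b -> p, v -> f, z -> s / _ #: no change
2. f -> v, s -> z / V _ V: fires at position(s) 4: daovevle
surface: daovevle

cell SUR=ri, TOR=un:
underlying: daof-bi-mz
1. b -> p, v -> f, z -> s / _ #: fires at position(s) 8: daofbims
2. f -> v, s -> z / V _ V: no change
surface: daofbims

cell SUR=ne, TOR=un:
underlying: daof-ev-mz
1. b -> p, v -> f, z -> s / _ #: fires at position(s) 8: daofevms
2. f -> v, s -> z / V _ V: fires at position(s) 4: daovevms
surface: daovevms


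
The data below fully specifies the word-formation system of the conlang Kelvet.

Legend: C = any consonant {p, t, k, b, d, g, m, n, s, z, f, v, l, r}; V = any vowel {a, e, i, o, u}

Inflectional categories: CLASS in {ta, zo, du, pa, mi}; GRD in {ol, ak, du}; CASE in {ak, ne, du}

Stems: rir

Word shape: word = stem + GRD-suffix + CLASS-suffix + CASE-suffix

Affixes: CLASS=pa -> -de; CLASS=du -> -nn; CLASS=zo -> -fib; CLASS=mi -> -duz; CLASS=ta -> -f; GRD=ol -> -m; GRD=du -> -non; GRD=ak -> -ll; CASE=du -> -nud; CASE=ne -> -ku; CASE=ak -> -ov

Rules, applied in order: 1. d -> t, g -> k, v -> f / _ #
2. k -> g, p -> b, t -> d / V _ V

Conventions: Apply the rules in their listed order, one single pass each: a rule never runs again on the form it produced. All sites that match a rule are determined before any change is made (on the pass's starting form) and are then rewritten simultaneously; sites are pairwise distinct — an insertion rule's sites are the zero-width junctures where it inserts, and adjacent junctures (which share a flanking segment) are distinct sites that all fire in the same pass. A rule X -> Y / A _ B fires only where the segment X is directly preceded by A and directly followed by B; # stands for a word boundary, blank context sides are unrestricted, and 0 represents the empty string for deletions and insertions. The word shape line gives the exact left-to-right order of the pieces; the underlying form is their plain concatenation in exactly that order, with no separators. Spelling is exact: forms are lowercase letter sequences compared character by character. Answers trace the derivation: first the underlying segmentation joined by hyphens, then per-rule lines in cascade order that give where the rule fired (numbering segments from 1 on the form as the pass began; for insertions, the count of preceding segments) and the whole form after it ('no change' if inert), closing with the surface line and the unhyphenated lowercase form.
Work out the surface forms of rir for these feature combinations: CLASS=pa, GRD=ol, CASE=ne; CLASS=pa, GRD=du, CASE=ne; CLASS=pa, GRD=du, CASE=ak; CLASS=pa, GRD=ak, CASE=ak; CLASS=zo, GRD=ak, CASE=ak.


cell CLASS=pa, GRD=ol, CASE=ne:
underlying: rir-m-de-ku
1. d -> t, g -> k, v -> f / _ #: no change
2. k -> g, p -> b, t -> d / V _ V: fires at position(s) 7: rirmdegu
surface: rirmdegu

cell CLASS=pa, GRD=du, CASE=ne:
underlying: rir-non-de-ku
1. d -> t, g -> k, v -> f / _ #: no change
2. k -> g, p -> b, t -> d / V _ V: fires at position(s) 9: rirnondegu
surface: rirnondegu

cell CLASS=pa, GRD=du, CASE=ak:
underlying: rir-non-de-ov
1. d -> t, g -> k, v -> f / _ #: fires at position(s) 10: rirnondeof
2. k -> g, p -> b, t -> d / V _ V: no change
surface: rirnondeof

cell CLASS=pa, GRD=ak, CASE=ak:
underlying: rir-ll-de-ov
1. d -> t, g -> k, v -> f / _ #: fires at position(s) 9: rirlldeof
2. k -> g, p -> b, t -> d / V _ V: no change
surface: rirlldeof

cell CLASS=zo, GRD=ak, CASE=ak:
underlying: rir-ll-fib-ov
1. d -> t, g -> k, v -> f / _ #: fires at position(s) 10: rirllfibof
2. k -> g, p -> b, t -> d / V _ V: no change
surface: rirllfibof


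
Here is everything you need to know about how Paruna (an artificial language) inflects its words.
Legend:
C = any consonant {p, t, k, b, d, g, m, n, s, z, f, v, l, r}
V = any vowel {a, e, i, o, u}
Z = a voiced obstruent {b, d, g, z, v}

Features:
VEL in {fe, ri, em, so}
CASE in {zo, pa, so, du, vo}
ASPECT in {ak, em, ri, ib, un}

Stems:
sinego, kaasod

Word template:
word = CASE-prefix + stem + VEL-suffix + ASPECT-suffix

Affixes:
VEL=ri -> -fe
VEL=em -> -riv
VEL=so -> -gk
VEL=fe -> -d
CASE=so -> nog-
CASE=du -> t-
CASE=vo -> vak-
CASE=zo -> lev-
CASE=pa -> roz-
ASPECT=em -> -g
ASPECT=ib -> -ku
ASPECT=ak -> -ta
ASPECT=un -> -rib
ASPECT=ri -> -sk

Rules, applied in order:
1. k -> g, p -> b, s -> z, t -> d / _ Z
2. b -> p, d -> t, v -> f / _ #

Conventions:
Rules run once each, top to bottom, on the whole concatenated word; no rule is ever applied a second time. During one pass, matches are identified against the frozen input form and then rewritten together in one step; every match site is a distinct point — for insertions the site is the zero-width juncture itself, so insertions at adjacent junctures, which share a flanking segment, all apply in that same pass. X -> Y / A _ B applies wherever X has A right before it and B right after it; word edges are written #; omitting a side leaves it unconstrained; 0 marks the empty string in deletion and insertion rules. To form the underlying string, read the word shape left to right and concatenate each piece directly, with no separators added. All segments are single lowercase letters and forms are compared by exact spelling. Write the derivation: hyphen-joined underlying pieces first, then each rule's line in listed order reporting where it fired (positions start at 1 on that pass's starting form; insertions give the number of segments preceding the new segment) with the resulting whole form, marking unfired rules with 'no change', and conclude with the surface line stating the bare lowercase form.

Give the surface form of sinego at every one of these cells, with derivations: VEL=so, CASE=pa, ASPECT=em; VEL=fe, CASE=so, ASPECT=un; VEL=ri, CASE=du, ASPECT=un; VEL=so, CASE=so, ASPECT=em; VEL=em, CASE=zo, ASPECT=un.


cell VEL=so, CASE=pa, ASPECT=em:
underlying: roz-sinego-gk-g
1. k -> g, p -> b, s -> z, t -> d / _ Z: fires at position(s) 11: rozsinegoggg
2. b -> p, d -> t, v -> f / _ #: no change
surface: rozsinegoggg

cell VEL=fe, CASE=so, ASPECT=un:
underlying: nog-sinego-d-rib
1. k -> g, p -> b, s -> z, t -> d / _ Z: no change
2. b -> p, d -> t, v -> f / _ #: fires at position(s) 13: nogsinegodrip
surface: nogsinegodrip

cell VEL=ri, CASE=du, ASPECT=un:
underlying: t-sinego-fe-rib
1. k -> g, p -> b, s -> z, t -> d / _ Z: no change
2. b -> p, d -> t, v -> f / _ #: fires at position(s) 12: tsinegoferip
surface: tsinegoferip

cell VEL=so, CASE=so, ASPECT=em:
underlying: nog-sinego-gk-g
1. k -> g, p -> b, s -> z, t -> d / _ Z: fires at position(s) 11: nogsinegoggg
2. b -> p, d -> t, v -> f / _ #: no change
surface: nogsinegoggg

cell VEL=em, CASE=zo, ASPECT=un:
underlying: lev-sinego-riv-rib
1. k -> g, p -> b, s -> z, t -> d / _ Z: no change
2. b -> p, d -> t, v -> f / _ #: fires at position(s) 15: levsinegorivrip
surface: levsinegorivrip


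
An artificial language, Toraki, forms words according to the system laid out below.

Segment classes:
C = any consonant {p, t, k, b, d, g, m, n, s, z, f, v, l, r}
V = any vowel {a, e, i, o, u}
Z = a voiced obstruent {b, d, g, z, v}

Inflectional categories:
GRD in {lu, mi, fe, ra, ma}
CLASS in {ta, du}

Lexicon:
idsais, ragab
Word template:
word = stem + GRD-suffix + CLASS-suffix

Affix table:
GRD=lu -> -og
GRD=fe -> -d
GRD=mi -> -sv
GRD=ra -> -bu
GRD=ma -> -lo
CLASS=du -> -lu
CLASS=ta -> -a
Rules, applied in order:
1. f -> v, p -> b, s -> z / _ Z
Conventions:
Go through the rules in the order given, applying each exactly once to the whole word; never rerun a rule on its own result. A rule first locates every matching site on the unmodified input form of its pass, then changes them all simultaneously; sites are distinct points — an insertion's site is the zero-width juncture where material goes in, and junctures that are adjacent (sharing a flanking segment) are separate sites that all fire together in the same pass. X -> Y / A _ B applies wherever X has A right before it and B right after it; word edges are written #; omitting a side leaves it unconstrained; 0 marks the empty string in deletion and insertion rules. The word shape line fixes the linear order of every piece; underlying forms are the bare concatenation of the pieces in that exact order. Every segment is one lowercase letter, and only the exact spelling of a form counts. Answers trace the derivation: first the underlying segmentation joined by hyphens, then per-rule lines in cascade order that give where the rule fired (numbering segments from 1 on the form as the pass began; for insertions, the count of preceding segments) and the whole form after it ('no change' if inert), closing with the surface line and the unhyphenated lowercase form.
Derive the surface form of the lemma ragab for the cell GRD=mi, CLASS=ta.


underlying: ragab-sv-a
1. f -> v, p -> b, s -> z / _ Z: fires at position(s) 6: ragabzva
surface: ragabzva


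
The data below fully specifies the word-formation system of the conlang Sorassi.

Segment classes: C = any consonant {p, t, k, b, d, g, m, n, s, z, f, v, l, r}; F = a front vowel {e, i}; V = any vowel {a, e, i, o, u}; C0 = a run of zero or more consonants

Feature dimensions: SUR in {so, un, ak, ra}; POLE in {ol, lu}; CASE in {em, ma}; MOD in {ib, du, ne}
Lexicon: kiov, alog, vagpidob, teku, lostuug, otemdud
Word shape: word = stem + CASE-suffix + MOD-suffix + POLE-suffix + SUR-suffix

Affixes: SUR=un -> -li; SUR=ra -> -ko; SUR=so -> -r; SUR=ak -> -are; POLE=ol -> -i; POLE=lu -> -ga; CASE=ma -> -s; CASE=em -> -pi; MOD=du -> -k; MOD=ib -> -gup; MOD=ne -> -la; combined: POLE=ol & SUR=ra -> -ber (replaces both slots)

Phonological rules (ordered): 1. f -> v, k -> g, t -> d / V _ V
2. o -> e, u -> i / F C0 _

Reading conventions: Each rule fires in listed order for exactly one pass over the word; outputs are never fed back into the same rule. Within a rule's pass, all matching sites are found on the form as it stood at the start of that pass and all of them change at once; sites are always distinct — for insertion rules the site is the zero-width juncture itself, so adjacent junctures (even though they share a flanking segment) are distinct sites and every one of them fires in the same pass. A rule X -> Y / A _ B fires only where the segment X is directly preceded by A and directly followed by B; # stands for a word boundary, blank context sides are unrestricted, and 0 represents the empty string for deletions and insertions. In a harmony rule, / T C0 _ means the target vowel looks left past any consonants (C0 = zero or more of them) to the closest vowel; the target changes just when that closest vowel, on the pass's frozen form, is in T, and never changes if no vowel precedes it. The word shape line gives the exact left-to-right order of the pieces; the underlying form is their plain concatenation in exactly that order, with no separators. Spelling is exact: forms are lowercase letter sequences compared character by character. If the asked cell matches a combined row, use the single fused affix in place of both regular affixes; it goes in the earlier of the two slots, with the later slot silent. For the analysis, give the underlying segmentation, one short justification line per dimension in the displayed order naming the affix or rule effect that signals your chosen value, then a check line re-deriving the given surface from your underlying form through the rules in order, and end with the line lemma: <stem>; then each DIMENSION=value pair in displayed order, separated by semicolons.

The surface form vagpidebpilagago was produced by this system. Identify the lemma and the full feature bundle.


underlying: vagpidob-pi-la-ga-ko
SUR=ra - signalled by the affix -ko
POLE=lu - signalled by the affix -ga
CASE=em - signalled by the affix -pi
MOD=ne - signalled by the affix -la
check: vagpidobpilagako -> vagpidobpilagago -> vagpidebpilagago
lemma: vagpidob; SUR=ra; POLE=lu; CASE=em; MOD=ne


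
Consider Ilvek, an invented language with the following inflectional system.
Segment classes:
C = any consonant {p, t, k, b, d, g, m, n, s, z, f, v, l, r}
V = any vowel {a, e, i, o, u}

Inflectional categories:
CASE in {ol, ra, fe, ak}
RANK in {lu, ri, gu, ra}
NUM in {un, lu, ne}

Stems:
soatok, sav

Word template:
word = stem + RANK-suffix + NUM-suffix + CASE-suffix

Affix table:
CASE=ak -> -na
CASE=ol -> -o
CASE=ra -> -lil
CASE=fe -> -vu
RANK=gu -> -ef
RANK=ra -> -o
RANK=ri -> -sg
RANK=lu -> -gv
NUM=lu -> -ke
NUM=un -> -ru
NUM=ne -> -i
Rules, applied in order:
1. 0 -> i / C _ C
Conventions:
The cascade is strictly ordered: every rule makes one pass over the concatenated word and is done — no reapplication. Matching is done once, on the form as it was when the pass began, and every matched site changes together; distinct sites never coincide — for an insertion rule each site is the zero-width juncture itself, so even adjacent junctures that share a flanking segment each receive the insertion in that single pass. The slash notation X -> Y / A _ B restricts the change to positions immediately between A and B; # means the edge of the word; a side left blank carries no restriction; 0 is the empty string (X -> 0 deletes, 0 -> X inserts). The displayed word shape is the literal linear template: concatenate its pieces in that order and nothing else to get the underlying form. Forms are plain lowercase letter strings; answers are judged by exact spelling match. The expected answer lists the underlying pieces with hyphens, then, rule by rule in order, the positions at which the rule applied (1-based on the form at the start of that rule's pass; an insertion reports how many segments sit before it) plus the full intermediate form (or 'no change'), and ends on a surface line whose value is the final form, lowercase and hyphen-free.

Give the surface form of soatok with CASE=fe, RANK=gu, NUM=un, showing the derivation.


underlying: soatok-ef-ru-vu
1. 0 -> i / C _ C: inserts after position(s) 8: soatokefiruvu
surface: soatokefiruvu


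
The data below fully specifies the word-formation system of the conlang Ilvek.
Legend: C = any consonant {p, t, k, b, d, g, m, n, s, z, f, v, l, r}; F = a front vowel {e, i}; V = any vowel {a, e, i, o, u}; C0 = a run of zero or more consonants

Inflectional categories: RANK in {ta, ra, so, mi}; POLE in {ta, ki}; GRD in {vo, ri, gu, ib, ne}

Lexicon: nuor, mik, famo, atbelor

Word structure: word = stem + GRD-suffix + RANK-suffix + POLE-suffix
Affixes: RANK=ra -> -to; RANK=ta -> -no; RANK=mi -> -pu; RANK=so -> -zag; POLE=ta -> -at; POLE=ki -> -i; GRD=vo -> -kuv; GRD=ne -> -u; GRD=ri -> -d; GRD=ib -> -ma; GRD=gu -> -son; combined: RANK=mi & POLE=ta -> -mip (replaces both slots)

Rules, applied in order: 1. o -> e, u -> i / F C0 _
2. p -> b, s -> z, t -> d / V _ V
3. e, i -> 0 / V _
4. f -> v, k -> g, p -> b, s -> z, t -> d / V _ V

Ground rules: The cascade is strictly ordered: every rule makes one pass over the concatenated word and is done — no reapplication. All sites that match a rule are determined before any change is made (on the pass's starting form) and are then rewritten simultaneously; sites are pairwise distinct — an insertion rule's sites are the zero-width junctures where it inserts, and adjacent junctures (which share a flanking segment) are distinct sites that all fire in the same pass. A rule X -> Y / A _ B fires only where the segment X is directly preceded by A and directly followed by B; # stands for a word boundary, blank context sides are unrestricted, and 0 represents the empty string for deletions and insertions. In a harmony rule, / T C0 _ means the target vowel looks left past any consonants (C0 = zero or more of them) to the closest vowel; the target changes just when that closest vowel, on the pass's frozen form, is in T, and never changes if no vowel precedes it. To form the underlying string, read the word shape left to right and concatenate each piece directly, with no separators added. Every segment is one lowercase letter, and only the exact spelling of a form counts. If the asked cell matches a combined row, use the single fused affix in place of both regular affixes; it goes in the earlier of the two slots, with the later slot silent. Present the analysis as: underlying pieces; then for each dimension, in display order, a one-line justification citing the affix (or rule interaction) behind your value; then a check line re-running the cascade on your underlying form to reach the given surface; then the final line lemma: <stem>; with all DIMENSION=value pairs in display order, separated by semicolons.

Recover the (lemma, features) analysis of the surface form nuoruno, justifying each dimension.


underlying: nuor-u-no-i
RANK=ta - signalled by the affix -no
POLE=ki - signalled by the affix -i
GRD=ne - signalled by the affix -u
check: nuorunoi -> nuorunoi -> nuorunoi -> nuoruno -> nuoruno
lemma: nuor; RANK=ta; POLE=ki; GRD=ne
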